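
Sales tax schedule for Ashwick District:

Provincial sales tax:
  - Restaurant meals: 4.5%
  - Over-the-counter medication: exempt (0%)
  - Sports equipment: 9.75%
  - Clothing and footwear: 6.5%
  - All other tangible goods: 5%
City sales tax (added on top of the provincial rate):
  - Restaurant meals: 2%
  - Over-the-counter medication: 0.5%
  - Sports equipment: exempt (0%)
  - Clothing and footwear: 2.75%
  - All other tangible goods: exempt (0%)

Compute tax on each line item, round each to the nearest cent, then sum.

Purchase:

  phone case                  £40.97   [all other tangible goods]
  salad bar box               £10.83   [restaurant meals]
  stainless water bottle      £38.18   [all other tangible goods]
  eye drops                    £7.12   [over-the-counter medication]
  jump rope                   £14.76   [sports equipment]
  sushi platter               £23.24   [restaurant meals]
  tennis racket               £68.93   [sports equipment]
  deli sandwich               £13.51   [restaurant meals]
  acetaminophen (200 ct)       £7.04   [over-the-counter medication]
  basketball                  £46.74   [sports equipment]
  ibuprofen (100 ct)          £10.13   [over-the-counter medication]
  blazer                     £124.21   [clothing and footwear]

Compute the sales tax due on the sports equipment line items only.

£12.72

Jump rope £14.76: sports equipment → 9.75% + 0% city = 9.75% → £1.44
Tennis racket £68.93: sports equipment → 9.75% + 0% city = 9.75% → £6.72
Basketball £46.74: sports equipment → 9.75% + 0% city = 9.75% → £4.56
Tax on sports equipment = £1.44 + £6.72 + £4.56 = £12.72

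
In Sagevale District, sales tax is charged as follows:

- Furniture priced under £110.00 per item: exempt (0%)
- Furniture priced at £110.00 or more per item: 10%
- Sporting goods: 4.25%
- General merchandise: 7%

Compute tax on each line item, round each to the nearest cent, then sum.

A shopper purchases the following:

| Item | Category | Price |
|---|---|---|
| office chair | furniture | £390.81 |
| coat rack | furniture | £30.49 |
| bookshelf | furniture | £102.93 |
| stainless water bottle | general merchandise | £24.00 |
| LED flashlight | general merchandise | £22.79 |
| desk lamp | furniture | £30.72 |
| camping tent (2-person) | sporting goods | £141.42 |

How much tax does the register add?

Office chair £390.81: furniture, £110.00 or more → 10% → £39.08
Coat rack £30.49: furniture, under £110.00 → 0% → £0.00
Bookshelf £102.93: furniture, under £110.00 → 0% → £0.00
Stainless water bottle £24.00: general merchandise → 7% → £1.68
LED flashlight £22.79: general merchandise → 7% → £1.60
Desk lamp £30.72: furniture, under £110.00 → 0% → £0.00
Camping tent (2-person) £141.42: sporting goods → 4.25% → £6.01
Total tax = £39.08 + £1.68 + £1.60 + £6.01 = £48.37

£48.37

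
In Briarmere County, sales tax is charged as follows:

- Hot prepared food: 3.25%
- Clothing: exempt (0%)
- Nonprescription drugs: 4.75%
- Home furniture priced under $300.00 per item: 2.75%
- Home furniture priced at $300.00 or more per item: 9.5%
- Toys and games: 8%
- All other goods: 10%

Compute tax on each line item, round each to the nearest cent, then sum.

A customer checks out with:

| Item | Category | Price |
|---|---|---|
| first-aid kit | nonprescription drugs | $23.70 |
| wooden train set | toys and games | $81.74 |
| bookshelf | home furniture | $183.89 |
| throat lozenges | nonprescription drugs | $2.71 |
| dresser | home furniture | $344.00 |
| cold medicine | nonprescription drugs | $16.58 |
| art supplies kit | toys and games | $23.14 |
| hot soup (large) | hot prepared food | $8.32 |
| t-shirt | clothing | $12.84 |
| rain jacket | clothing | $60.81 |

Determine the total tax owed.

$48.45

First-aid kit $23.70: nonprescription drugs → 4.75% → $1.13
Wooden train set $81.74: toys and games → 8% → $6.54
Bookshelf $183.89: home furniture, under $300.00 → 2.75% → $5.06
Throat lozenges $2.71: nonprescription drugs → 4.75% → $0.13
Dresser $344.00: home furniture, $300.00 or more → 9.5% → $32.68
Cold medicine $16.58: nonprescription drugs → 4.75% → $0.79
Art supplies kit $23.14: toys and games → 8% → $1.85
Hot soup (large) $8.32: hot prepared food → 3.25% → $0.27
T-shirt $12.84: clothing → 0% → $0.00
Rain jacket $60.81: clothing → 0% → $0.00
Total tax = $1.13 + $6.54 + $5.06 + $0.13 + $32.68 + $0.79 + $1.85 + $0.27 = $48.45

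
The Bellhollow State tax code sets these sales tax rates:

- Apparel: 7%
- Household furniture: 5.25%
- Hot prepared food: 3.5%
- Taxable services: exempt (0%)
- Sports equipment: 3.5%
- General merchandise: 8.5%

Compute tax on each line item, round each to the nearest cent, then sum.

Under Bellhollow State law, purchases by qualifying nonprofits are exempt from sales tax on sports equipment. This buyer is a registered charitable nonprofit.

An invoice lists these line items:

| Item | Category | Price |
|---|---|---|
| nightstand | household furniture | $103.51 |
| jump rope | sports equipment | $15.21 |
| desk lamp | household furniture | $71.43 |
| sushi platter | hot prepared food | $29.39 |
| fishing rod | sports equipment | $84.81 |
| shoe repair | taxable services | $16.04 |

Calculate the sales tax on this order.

Nightstand $103.51: household furniture → 5.25% → $5.43
Jump rope $15.21: sports equipment, buyer-exempt → 0% → $0.00
Desk lamp $71.43: household furniture → 5.25% → $3.75
Sushi platter $29.39: hot prepared food → 3.5% → $1.03
Fishing rod $84.81: sports equipment, buyer-exempt → 0% → $0.00
Shoe repair $16.04: taxable services → 0% → $0.00
Total tax = $5.43 + $3.75 + $1.03 = $10.21

$10.21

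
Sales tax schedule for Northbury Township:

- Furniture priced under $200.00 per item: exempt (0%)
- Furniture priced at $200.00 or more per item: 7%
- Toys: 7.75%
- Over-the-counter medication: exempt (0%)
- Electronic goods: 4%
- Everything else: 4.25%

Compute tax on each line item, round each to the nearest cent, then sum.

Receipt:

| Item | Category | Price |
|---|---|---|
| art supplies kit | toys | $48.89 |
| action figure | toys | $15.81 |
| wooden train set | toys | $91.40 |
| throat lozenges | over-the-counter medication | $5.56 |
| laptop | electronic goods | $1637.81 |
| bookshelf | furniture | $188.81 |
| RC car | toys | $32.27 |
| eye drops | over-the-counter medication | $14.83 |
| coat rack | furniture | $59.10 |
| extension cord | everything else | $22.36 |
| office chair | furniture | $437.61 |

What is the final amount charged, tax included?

Art supplies kit $48.89: toys → 7.75% → $3.79
Action figure $15.81: toys → 7.75% → $1.23
Wooden train set $91.40: toys → 7.75% → $7.08
Throat lozenges $5.56: over-the-counter medication → 0% → $0.00
Laptop $1637.81: electronic goods → 4% → $65.51
Bookshelf $188.81: furniture, under $200.00 → 0% → $0.00
RC car $32.27: toys → 7.75% → $2.50
Eye drops $14.83: over-the-counter medication → 0% → $0.00
Coat rack $59.10: furniture, under $200.00 → 0% → $0.00
Extension cord $22.36: everything else → 4.25% → $0.95
Office chair $437.61: furniture, $200.00 or more → 7% → $30.63
Subtotal = $2554.45; tax = $111.69; total due = $2666.14

$2666.14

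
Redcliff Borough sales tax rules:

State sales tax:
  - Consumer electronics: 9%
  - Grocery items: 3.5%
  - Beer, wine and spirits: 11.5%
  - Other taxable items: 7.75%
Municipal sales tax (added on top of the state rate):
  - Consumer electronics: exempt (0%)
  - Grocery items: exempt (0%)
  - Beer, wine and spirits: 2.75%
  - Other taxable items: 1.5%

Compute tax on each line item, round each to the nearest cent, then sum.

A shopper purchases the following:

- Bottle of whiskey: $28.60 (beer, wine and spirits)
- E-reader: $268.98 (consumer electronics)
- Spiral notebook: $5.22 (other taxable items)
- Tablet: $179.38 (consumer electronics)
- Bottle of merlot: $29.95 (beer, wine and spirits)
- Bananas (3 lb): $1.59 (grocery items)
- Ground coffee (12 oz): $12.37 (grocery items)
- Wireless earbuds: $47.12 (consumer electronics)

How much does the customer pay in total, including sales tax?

$627.12

Bottle of whiskey $28.60: beer, wine and spirits → 11.5% + 2.75% municipal = 14.25% → $4.08
E-reader $268.98: consumer electronics → 9% + 0% municipal = 9% → $24.21
Spiral notebook $5.22: other taxable items → 7.75% + 1.5% municipal = 9.25% → $0.48
Tablet $179.38: consumer electronics → 9% + 0% municipal = 9% → $16.14
Bottle of merlot $29.95: beer, wine and spirits → 11.5% + 2.75% municipal = 14.25% → $4.27
Bananas (3 lb) $1.59: grocery items → 3.5% + 0% municipal = 3.5% → $0.06
Ground coffee (12 oz) $12.37: grocery items → 3.5% + 0% municipal = 3.5% → $0.43
Wireless earbuds $47.12: consumer electronics → 9% + 0% municipal = 9% → $4.24
Subtotal = $573.21; tax = $53.91; total due = $627.12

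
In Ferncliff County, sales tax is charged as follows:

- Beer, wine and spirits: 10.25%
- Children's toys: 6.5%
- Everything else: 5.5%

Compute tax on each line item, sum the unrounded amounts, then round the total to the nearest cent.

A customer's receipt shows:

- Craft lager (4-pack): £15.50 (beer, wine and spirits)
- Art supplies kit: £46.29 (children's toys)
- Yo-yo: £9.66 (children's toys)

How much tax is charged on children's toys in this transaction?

£3.64

Art supplies kit £46.29: children's toys → 6.5% → £3.00885
Yo-yo £9.66: children's toys → 6.5% → £0.6279
Tax on children's toys: unrounded sum = £3.63675 → £3.64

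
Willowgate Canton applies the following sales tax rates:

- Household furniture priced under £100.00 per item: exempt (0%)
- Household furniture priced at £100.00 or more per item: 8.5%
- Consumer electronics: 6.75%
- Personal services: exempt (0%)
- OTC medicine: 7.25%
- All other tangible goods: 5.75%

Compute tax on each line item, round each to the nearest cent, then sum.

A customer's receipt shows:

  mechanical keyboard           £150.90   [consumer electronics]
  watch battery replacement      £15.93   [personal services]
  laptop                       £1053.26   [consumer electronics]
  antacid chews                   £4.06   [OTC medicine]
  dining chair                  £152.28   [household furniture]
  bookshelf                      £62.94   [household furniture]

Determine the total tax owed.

Mechanical keyboard £150.90: consumer electronics → 6.75% → £10.19
Watch battery replacement £15.93: personal services → 0% → £0.00
Laptop £1053.26: consumer electronics → 6.75% → £71.10
Antacid chews £4.06: OTC medicine → 7.25% → £0.29
Dining chair £152.28: household furniture, £100.00 or more → 8.5% → £12.94
Bookshelf £62.94: household furniture, under £100.00 → 0% → £0.00
Total tax = £10.19 + £71.10 + £0.29 + £12.94 = £94.52

£94.52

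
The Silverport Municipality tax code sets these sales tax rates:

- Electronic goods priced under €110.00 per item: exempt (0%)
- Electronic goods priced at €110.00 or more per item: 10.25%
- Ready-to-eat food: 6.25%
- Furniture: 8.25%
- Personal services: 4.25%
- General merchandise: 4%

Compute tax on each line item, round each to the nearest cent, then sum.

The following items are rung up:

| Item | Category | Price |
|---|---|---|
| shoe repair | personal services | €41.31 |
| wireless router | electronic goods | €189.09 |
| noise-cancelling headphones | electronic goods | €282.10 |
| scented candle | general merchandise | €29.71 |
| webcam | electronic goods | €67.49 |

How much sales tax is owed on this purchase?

€51.25

Shoe repair €41.31: personal services → 4.25% → €1.76
Wireless router €189.09: electronic goods, €110.00 or more → 10.25% → €19.38
Noise-cancelling headphones €282.10: electronic goods, €110.00 or more → 10.25% → €28.92
Scented candle €29.71: general merchandise → 4% → €1.19
Webcam €67.49: electronic goods, under €110.00 → 0% → €0.00
Total tax = €1.76 + €19.38 + €28.92 + €1.19 = €51.25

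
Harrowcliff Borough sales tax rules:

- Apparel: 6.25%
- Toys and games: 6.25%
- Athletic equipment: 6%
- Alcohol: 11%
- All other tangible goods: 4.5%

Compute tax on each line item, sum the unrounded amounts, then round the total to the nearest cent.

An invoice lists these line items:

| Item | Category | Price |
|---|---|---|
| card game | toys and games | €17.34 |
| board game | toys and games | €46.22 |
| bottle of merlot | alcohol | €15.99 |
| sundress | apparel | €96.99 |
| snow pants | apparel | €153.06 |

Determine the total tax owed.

Card game €17.34: toys and games → 6.25% → €1.08375
Board game €46.22: toys and games → 6.25% → €2.88875
Bottle of merlot €15.99: alcohol → 11% → €1.7589
Sundress €96.99: apparel → 6.25% → €6.061875
Snow pants €153.06: apparel → 6.25% → €9.56625
Unrounded tax sum = €21.359525 → €21.36

€21.36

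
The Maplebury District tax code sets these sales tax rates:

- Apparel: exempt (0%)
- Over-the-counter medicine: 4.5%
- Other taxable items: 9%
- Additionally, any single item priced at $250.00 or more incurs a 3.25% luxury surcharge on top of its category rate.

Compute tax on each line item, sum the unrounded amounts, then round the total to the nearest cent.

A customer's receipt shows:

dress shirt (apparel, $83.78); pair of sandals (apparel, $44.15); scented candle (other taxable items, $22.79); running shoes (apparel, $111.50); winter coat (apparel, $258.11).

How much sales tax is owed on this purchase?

$10.44

Dress shirt $83.78: apparel → 0% → $0.00
Pair of sandals $44.15: apparel → 0% → $0.00
Scented candle $22.79: other taxable items → 9% → $2.0511
Running shoes $111.50: apparel → 0% → $0.00
Winter coat $258.11: apparel → 0% + 3.25% surcharge = 3.25% → $8.388575
Unrounded tax sum = $10.439675 → $10.44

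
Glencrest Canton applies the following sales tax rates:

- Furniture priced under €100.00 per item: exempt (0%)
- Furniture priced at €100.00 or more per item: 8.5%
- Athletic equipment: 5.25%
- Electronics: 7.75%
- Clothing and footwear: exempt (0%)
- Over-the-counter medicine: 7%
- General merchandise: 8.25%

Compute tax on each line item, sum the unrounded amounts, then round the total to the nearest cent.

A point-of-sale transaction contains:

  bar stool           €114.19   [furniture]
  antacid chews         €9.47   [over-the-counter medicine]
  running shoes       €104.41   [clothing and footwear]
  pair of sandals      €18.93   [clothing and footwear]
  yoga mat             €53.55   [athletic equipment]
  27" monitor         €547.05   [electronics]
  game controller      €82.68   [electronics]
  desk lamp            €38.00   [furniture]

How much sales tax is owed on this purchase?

Bar stool €114.19: furniture, €100.00 or more → 8.5% → €9.70615
Antacid chews €9.47: over-the-counter medicine → 7% → €0.6629
Running shoes €104.41: clothing and footwear → 0% → €0.00
Pair of sandals €18.93: clothing and footwear → 0% → €0.00
Yoga mat €53.55: athletic equipment → 5.25% → €2.811375
27" monitor €547.05: electronics → 7.75% → €42.396375
Game controller €82.68: electronics → 7.75% → €6.4077
Desk lamp €38.00: furniture, under €100.00 → 0% → €0.00
Unrounded tax sum = €61.9845 → €61.98

€61.98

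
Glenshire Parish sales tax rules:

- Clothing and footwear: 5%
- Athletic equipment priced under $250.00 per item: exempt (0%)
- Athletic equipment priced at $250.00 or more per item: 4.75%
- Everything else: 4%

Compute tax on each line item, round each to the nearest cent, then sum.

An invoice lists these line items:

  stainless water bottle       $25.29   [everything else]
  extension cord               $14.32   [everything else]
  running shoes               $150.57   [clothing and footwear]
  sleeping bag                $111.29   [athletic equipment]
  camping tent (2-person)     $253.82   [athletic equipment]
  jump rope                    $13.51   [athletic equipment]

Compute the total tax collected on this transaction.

Stainless water bottle $25.29: everything else → 4% → $1.01
Extension cord $14.32: everything else → 4% → $0.57
Running shoes $150.57: clothing and footwear → 5% → $7.53
Sleeping bag $111.29: athletic equipment, under $250.00 → 0% → $0.00
Camping tent (2-person) $253.82: athletic equipment, $250.00 or more → 4.75% → $12.06
Jump rope $13.51: athletic equipment, under $250.00 → 0% → $0.00
Total tax = $1.01 + $0.57 + $7.53 + $12.06 = $21.17

$21.17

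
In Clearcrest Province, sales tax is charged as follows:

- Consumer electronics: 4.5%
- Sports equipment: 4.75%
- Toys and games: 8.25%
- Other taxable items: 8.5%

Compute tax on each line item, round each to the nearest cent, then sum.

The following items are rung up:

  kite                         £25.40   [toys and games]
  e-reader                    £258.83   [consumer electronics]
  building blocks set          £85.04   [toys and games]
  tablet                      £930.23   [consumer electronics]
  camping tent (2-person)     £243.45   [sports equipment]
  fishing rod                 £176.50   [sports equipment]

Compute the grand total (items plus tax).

Kite £25.40: toys and games → 8.25% → £2.10
E-reader £258.83: consumer electronics → 4.5% → £11.65
Building blocks set £85.04: toys and games → 8.25% → £7.02
Tablet £930.23: consumer electronics → 4.5% → £41.86
Camping tent (2-person) £243.45: sports equipment → 4.75% → £11.56
Fishing rod £176.50: sports equipment → 4.75% → £8.38
Subtotal = £1719.45; tax = £82.57; total due = £1802.02

£1802.02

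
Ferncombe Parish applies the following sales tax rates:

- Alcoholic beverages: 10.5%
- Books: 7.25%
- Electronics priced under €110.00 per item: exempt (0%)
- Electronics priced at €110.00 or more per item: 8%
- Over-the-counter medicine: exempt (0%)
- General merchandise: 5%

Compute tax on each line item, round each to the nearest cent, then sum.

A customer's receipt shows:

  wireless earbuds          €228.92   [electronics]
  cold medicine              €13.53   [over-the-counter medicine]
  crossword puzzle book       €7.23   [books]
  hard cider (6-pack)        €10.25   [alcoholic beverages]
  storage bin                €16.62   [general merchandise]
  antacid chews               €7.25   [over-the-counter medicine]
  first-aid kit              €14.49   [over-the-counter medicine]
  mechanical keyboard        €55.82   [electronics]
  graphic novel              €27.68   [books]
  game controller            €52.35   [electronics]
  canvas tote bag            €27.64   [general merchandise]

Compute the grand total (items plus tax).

Wireless earbuds €228.92: electronics, €110.00 or more → 8% → €18.31
Cold medicine €13.53: over-the-counter medicine → 0% → €0.00
Crossword puzzle book €7.23: books → 7.25% → €0.52
Hard cider (6-pack) €10.25: alcoholic beverages → 10.5% → €1.08
Storage bin €16.62: general merchandise → 5% → €0.83
Antacid chews €7.25: over-the-counter medicine → 0% → €0.00
First-aid kit €14.49: over-the-counter medicine → 0% → €0.00
Mechanical keyboard €55.82: electronics, under €110.00 → 0% → €0.00
Graphic novel €27.68: books → 7.25% → €2.01
Game controller €52.35: electronics, under €110.00 → 0% → €0.00
Canvas tote bag €27.64: general merchandise → 5% → €1.38
Subtotal = €461.78; tax = €24.13; total due = €485.91

€485.91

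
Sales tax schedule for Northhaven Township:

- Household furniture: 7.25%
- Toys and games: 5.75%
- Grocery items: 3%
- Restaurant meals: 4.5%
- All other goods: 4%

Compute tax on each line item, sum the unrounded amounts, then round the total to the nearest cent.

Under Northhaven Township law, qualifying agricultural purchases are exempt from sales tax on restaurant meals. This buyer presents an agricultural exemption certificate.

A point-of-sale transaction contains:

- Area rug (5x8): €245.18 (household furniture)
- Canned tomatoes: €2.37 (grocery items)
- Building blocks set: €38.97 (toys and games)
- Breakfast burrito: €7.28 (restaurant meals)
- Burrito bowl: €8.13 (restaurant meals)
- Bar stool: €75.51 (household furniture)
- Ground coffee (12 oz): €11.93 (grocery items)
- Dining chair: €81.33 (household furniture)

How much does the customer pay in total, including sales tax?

€502.52

Area rug (5x8) €245.18: household furniture → 7.25% → €17.77555
Canned tomatoes €2.37: grocery items → 3% → €0.0711
Building blocks set €38.97: toys and games → 5.75% → €2.240775
Breakfast burrito €7.28: restaurant meals, buyer-exempt → 0% → €0.00
Burrito bowl €8.13: restaurant meals, buyer-exempt → 0% → €0.00
Bar stool €75.51: household furniture → 7.25% → €5.474475
Ground coffee (12 oz) €11.93: grocery items → 3% → €0.3579
Dining chair €81.33: household furniture → 7.25% → €5.896425
Subtotal = €470.70; unrounded tax = €31.816225 → €31.82; total due = €502.52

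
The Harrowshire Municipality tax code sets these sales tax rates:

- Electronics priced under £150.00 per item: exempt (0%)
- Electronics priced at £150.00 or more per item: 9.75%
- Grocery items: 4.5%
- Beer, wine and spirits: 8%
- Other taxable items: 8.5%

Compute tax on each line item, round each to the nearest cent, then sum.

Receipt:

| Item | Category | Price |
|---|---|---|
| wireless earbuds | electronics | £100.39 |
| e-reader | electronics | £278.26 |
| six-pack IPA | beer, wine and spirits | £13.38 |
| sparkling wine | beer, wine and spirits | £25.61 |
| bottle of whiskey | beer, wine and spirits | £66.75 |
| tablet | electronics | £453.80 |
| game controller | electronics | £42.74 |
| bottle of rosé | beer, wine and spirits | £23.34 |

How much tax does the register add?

Wireless earbuds £100.39: electronics, under £150.00 → 0% → £0.00
E-reader £278.26: electronics, £150.00 or more → 9.75% → £27.13
Six-pack IPA £13.38: beer, wine and spirits → 8% → £1.07
Sparkling wine £25.61: beer, wine and spirits → 8% → £2.05
Bottle of whiskey £66.75: beer, wine and spirits → 8% → £5.34
Tablet £453.80: electronics, £150.00 or more → 9.75% → £44.25
Game controller £42.74: electronics, under £150.00 → 0% → £0.00
Bottle of rosé £23.34: beer, wine and spirits → 8% → £1.87
Total tax = £27.13 + £1.07 + £2.05 + £5.34 + £44.25 + £1.87 = £81.71

£81.71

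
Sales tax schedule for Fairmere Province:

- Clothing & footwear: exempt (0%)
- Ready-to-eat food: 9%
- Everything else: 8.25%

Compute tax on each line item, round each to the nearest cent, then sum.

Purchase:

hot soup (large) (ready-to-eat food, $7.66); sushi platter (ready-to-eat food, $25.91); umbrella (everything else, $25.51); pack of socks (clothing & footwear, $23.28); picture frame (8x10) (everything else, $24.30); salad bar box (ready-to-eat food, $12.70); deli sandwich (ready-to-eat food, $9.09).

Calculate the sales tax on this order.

Hot soup (large) $7.66: ready-to-eat food → 9% → $0.69
Sushi platter $25.91: ready-to-eat food → 9% → $2.33
Umbrella $25.51: everything else → 8.25% → $2.10
Pack of socks $23.28: clothing & footwear → 0% → $0.00
Picture frame (8x10) $24.30: everything else → 8.25% → $2.00
Salad bar box $12.70: ready-to-eat food → 9% → $1.14
Deli sandwich $9.09: ready-to-eat food → 9% → $0.82
Total tax = $0.69 + $2.33 + $2.10 + $2.00 + $1.14 + $0.82 = $9.08

$9.08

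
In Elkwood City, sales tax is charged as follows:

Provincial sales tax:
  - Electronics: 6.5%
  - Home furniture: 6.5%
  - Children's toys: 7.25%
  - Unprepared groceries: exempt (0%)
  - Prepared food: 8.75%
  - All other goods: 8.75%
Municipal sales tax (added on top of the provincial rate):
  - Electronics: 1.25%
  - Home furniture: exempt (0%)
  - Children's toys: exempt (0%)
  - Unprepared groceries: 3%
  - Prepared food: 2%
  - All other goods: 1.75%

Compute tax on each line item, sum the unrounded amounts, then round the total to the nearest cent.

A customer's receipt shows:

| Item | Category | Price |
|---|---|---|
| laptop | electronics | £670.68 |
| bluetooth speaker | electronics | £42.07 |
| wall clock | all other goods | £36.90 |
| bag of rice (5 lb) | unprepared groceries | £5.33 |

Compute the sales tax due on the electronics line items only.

£55.24

Laptop £670.68: electronics → 6.5% + 1.25% municipal = 7.75% → £51.9777
Bluetooth speaker £42.07: electronics → 6.5% + 1.25% municipal = 7.75% → £3.260425
Tax on electronics: unrounded sum = £55.238125 → £55.24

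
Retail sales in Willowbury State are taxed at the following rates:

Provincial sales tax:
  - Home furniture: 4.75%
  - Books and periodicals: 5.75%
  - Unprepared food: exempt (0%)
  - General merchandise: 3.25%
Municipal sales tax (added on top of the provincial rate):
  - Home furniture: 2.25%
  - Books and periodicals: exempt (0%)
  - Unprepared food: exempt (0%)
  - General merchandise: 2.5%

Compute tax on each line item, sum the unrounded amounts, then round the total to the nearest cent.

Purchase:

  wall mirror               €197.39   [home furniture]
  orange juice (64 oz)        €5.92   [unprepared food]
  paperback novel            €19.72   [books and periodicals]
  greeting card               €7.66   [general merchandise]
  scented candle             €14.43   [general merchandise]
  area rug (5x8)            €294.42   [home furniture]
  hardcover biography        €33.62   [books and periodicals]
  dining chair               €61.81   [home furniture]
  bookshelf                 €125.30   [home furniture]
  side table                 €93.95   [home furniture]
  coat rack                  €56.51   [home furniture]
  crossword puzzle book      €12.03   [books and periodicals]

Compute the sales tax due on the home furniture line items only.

Wall mirror €197.39: home furniture → 4.75% + 2.25% municipal = 7% → €13.8173
Area rug (5x8) €294.42: home furniture → 4.75% + 2.25% municipal = 7% → €20.6094
Dining chair €61.81: home furniture → 4.75% + 2.25% municipal = 7% → €4.3267
Bookshelf €125.30: home furniture → 4.75% + 2.25% municipal = 7% → €8.771
Side table €93.95: home furniture → 4.75% + 2.25% municipal = 7% → €6.5765
Coat rack €56.51: home furniture → 4.75% + 2.25% municipal = 7% → €3.9557
Tax on home furniture: unrounded sum = €58.0566 → €58.06

€58.06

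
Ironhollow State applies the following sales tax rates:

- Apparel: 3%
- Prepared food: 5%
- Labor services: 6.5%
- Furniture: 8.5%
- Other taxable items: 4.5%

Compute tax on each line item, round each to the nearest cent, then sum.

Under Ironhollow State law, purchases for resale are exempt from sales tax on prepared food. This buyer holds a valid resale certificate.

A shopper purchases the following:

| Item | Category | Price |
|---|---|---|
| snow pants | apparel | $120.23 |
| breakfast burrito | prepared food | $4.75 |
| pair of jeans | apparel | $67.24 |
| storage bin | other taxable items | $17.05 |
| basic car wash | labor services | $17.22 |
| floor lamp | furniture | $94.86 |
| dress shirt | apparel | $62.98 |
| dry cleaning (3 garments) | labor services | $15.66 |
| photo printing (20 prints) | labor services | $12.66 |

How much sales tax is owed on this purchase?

Snow pants $120.23: apparel → 3% → $3.61
Breakfast burrito $4.75: prepared food, buyer-exempt → 0% → $0.00
Pair of jeans $67.24: apparel → 3% → $2.02
Storage bin $17.05: other taxable items → 4.5% → $0.77
Basic car wash $17.22: labor services → 6.5% → $1.12
Floor lamp $94.86: furniture → 8.5% → $8.06
Dress shirt $62.98: apparel → 3% → $1.89
Dry cleaning (3 garments) $15.66: labor services → 6.5% → $1.02
Photo printing (20 prints) $12.66: labor services → 6.5% → $0.82
Total tax = $3.61 + $2.02 + $0.77 + $1.12 + $8.06 + $1.89 + $1.02 + $0.82 = $19.31

$19.31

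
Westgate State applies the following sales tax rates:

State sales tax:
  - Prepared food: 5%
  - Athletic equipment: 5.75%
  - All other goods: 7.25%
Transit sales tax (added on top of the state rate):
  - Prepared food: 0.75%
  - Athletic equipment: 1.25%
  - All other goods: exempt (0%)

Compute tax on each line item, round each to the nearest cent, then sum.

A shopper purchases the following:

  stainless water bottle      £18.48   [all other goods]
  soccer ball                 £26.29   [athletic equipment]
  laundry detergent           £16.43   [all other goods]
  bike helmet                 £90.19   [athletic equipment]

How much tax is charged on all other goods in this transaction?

Stainless water bottle £18.48: all other goods → 7.25% + 0% transit = 7.25% → £1.34
Laundry detergent £16.43: all other goods → 7.25% + 0% transit = 7.25% → £1.19
Tax on all other goods = £1.34 + £1.19 = £2.53

£2.53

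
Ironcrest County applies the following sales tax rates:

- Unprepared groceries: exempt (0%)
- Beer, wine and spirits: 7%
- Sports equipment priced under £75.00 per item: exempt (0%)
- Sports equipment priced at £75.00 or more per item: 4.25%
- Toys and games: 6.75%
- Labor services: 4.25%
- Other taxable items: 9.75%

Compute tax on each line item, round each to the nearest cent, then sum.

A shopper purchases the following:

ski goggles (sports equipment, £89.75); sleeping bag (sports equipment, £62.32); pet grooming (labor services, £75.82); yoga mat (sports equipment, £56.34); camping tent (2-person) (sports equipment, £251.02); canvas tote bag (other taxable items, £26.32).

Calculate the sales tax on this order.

Ski goggles £89.75: sports equipment, £75.00 or more → 4.25% → £3.81
Sleeping bag £62.32: sports equipment, under £75.00 → 0% → £0.00
Pet grooming £75.82: labor services → 4.25% → £3.22
Yoga mat £56.34: sports equipment, under £75.00 → 0% → £0.00
Camping tent (2-person) £251.02: sports equipment, £75.00 or more → 4.25% → £10.67
Canvas tote bag £26.32: other taxable items → 9.75% → £2.57
Total tax = £3.81 + £3.22 + £10.67 + £2.57 = £20.27

£20.27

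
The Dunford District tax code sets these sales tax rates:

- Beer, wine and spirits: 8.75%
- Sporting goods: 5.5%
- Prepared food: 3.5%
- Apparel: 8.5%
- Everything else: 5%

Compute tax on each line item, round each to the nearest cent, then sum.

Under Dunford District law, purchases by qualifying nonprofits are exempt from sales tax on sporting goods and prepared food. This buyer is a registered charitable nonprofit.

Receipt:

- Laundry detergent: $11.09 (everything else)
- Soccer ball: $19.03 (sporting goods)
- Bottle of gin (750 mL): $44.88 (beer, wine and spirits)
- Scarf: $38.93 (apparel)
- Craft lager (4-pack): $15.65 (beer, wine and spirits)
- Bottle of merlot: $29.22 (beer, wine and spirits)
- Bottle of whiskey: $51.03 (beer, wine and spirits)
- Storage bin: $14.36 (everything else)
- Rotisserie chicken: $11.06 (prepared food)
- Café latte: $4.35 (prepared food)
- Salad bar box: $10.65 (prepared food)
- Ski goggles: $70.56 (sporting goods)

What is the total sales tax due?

Laundry detergent $11.09: everything else → 5% → $0.55
Soccer ball $19.03: sporting goods, buyer-exempt → 0% → $0.00
Bottle of gin (750 mL) $44.88: beer, wine and spirits → 8.75% → $3.93
Scarf $38.93: apparel → 8.5% → $3.31
Craft lager (4-pack) $15.65: beer, wine and spirits → 8.75% → $1.37
Bottle of merlot $29.22: beer, wine and spirits → 8.75% → $2.56
Bottle of whiskey $51.03: beer, wine and spirits → 8.75% → $4.47
Storage bin $14.36: everything else → 5% → $0.72
Rotisserie chicken $11.06: prepared food, buyer-exempt → 0% → $0.00
Café latte $4.35: prepared food, buyer-exempt → 0% → $0.00
Salad bar box $10.65: prepared food, buyer-exempt → 0% → $0.00
Ski goggles $70.56: sporting goods, buyer-exempt → 0% → $0.00
Total tax = $0.55 + $3.93 + $3.31 + $1.37 + $2.56 + $4.47 + $0.72 = $16.91

$16.91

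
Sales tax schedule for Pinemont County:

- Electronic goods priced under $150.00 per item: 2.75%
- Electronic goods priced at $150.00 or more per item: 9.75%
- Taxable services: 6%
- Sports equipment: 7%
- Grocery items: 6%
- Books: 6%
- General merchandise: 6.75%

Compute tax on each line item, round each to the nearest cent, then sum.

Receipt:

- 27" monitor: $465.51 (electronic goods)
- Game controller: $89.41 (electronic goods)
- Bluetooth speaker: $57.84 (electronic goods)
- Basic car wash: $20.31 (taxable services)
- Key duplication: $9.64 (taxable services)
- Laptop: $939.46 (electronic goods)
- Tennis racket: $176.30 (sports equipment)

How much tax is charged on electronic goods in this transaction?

27" monitor $465.51: electronic goods, $150.00 or more → 9.75% → $45.39
Game controller $89.41: electronic goods, under $150.00 → 2.75% → $2.46
Bluetooth speaker $57.84: electronic goods, under $150.00 → 2.75% → $1.59
Laptop $939.46: electronic goods, $150.00 or more → 9.75% → $91.60
Tax on electronic goods = $45.39 + $2.46 + $1.59 + $91.60 = $141.04

$141.04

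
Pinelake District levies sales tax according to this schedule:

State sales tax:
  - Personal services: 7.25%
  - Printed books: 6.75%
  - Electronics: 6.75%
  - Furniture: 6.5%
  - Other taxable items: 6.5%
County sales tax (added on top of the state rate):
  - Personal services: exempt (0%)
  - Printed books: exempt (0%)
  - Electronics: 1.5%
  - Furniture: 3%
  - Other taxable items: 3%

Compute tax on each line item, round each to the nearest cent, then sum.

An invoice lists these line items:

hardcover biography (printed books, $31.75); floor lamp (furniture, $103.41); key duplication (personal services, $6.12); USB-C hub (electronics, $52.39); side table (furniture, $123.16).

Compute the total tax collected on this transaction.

$28.42

Hardcover biography $31.75: printed books → 6.75% + 0% county = 6.75% → $2.14
Floor lamp $103.41: furniture → 6.5% + 3% county = 9.5% → $9.82
Key duplication $6.12: personal services → 7.25% + 0% county = 7.25% → $0.44
USB-C hub $52.39: electronics → 6.75% + 1.5% county = 8.25% → $4.32
Side table $123.16: furniture → 6.5% + 3% county = 9.5% → $11.70
Total tax = $2.14 + $9.82 + $0.44 + $4.32 + $11.70 = $28.42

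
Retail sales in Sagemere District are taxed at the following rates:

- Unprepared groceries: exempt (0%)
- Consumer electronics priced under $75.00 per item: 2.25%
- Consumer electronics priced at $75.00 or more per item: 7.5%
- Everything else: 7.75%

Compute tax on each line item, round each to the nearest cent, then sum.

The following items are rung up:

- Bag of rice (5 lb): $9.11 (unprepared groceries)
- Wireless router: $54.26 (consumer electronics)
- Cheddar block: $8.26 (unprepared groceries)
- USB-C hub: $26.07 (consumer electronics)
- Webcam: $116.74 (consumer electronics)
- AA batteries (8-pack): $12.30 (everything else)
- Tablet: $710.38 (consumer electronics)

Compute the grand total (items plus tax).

$1001.92

Bag of rice (5 lb) $9.11: unprepared groceries → 0% → $0.00
Wireless router $54.26: consumer electronics, under $75.00 → 2.25% → $1.22
Cheddar block $8.26: unprepared groceries → 0% → $0.00
USB-C hub $26.07: consumer electronics, under $75.00 → 2.25% → $0.59
Webcam $116.74: consumer electronics, $75.00 or more → 7.5% → $8.76
AA batteries (8-pack) $12.30: everything else → 7.75% → $0.95
Tablet $710.38: consumer electronics, $75.00 or more → 7.5% → $53.28
Subtotal = $937.12; tax = $64.80; total due = $1001.92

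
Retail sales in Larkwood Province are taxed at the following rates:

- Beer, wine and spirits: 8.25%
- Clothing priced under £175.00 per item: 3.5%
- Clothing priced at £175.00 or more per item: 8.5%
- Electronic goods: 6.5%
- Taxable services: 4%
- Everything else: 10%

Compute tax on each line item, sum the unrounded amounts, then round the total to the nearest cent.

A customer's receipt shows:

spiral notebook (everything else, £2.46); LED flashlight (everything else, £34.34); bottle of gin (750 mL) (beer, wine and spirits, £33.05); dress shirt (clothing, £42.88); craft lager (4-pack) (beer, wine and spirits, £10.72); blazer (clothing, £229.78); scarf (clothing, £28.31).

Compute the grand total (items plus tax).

Spiral notebook £2.46: everything else → 10% → £0.246
LED flashlight £34.34: everything else → 10% → £3.434
Bottle of gin (750 mL) £33.05: beer, wine and spirits → 8.25% → £2.726625
Dress shirt £42.88: clothing, under £175.00 → 3.5% → £1.5008
Craft lager (4-pack) £10.72: beer, wine and spirits → 8.25% → £0.8844
Blazer £229.78: clothing, £175.00 or more → 8.5% → £19.5313
Scarf £28.31: clothing, under £175.00 → 3.5% → £0.99085
Subtotal = £381.54; unrounded tax = £29.313975 → £29.31; total due = £410.85

£410.85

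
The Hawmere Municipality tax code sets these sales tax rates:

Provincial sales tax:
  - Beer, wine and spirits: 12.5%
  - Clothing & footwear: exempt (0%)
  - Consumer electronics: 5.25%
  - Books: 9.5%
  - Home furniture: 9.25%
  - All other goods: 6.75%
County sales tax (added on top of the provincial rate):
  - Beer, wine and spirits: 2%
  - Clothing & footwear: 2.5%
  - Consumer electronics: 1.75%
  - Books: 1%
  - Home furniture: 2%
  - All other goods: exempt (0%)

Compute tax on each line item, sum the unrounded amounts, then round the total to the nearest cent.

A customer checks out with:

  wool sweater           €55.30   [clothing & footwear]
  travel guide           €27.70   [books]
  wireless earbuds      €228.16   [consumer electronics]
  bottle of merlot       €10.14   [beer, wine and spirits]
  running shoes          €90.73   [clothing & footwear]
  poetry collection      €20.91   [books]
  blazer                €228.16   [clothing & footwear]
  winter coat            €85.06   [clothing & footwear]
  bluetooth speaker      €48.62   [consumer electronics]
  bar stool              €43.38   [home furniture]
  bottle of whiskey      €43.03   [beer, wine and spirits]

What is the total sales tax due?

Wool sweater €55.30: clothing & footwear → 0% + 2.5% county = 2.5% → €1.3825
Travel guide €27.70: books → 9.5% + 1% county = 10.5% → €2.9085
Wireless earbuds €228.16: consumer electronics → 5.25% + 1.75% county = 7% → €15.9712
Bottle of merlot €10.14: beer, wine and spirits → 12.5% + 2% county = 14.5% → €1.4703
Running shoes €90.73: clothing & footwear → 0% + 2.5% county = 2.5% → €2.26825
Poetry collection €20.91: books → 9.5% + 1% county = 10.5% → €2.19555
Blazer €228.16: clothing & footwear → 0% + 2.5% county = 2.5% → €5.704
Winter coat €85.06: clothing & footwear → 0% + 2.5% county = 2.5% → €2.1265
Bluetooth speaker €48.62: consumer electronics → 5.25% + 1.75% county = 7% → €3.4034
Bar stool €43.38: home furniture → 9.25% + 2% county = 11.25% → €4.88025
Bottle of whiskey €43.03: beer, wine and spirits → 12.5% + 2% county = 14.5% → €6.23935
Unrounded tax sum = €48.5498 → €48.55

€48.55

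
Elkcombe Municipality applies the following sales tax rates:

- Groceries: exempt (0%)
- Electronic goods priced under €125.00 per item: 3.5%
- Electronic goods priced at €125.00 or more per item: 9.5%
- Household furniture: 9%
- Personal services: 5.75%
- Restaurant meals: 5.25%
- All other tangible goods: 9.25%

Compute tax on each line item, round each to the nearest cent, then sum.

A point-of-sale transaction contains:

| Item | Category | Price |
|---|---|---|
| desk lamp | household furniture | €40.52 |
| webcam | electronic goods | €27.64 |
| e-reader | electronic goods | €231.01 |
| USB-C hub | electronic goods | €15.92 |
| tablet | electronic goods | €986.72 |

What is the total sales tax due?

€120.87

Desk lamp €40.52: household furniture → 9% → €3.65
Webcam €27.64: electronic goods, under €125.00 → 3.5% → €0.97
E-reader €231.01: electronic goods, €125.00 or more → 9.5% → €21.95
USB-C hub €15.92: electronic goods, under €125.00 → 3.5% → €0.56
Tablet €986.72: electronic goods, €125.00 or more → 9.5% → €93.74
Total tax = €3.65 + €0.97 + €21.95 + €0.56 + €93.74 = €120.87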